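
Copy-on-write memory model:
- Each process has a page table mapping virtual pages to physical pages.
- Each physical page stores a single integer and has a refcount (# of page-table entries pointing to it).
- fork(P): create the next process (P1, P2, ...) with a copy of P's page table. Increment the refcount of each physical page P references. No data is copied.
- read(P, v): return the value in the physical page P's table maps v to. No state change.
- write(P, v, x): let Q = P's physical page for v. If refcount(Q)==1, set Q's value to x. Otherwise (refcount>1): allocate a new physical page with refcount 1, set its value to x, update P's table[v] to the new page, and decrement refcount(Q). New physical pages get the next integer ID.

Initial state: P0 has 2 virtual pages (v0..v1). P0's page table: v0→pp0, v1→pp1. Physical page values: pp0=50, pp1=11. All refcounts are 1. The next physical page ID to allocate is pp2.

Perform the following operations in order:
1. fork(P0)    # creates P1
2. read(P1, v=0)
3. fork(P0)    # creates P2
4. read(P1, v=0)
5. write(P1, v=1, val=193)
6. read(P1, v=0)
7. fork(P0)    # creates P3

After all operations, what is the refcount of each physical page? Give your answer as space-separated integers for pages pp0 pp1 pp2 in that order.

Op 1: fork(P0) -> P1. 2 ppages; refcounts: pp0:2 pp1:2
Op 2: read(P1, v0) -> 50. No state change.
Op 3: fork(P0) -> P2. 2 ppages; refcounts: pp0:3 pp1:3
Op 4: read(P1, v0) -> 50. No state change.
Op 5: write(P1, v1, 193). refcount(pp1)=3>1 -> COPY to pp2. 3 ppages; refcounts: pp0:3 pp1:2 pp2:1
Op 6: read(P1, v0) -> 50. No state change.
Op 7: fork(P0) -> P3. 3 ppages; refcounts: pp0:4 pp1:3 pp2:1

Answer: 4 3 1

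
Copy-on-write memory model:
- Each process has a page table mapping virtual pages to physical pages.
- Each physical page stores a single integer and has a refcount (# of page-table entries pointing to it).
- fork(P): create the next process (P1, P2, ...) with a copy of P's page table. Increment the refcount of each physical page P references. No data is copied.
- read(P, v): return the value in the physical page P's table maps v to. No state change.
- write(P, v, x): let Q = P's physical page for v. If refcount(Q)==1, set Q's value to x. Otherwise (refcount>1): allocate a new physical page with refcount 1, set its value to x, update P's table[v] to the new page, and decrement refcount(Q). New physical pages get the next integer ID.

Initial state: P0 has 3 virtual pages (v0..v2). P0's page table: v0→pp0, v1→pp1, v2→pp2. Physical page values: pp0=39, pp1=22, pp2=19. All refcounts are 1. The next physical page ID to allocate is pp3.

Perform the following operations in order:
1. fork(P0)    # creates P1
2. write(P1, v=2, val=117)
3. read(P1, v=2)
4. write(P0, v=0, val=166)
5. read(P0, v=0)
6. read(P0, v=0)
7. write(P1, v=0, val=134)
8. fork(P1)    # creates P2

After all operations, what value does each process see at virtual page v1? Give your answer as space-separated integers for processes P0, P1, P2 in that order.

Op 1: fork(P0) -> P1. 3 ppages; refcounts: pp0:2 pp1:2 pp2:2
Op 2: write(P1, v2, 117). refcount(pp2)=2>1 -> COPY to pp3. 4 ppages; refcounts: pp0:2 pp1:2 pp2:1 pp3:1
Op 3: read(P1, v2) -> 117. No state change.
Op 4: write(P0, v0, 166). refcount(pp0)=2>1 -> COPY to pp4. 5 ppages; refcounts: pp0:1 pp1:2 pp2:1 pp3:1 pp4:1
Op 5: read(P0, v0) -> 166. No state change.
Op 6: read(P0, v0) -> 166. No state change.
Op 7: write(P1, v0, 134). refcount(pp0)=1 -> write in place. 5 ppages; refcounts: pp0:1 pp1:2 pp2:1 pp3:1 pp4:1
Op 8: fork(P1) -> P2. 5 ppages; refcounts: pp0:2 pp1:3 pp2:1 pp3:2 pp4:1
P0: v1 -> pp1 = 22
P1: v1 -> pp1 = 22
P2: v1 -> pp1 = 22

Answer: 22 22 22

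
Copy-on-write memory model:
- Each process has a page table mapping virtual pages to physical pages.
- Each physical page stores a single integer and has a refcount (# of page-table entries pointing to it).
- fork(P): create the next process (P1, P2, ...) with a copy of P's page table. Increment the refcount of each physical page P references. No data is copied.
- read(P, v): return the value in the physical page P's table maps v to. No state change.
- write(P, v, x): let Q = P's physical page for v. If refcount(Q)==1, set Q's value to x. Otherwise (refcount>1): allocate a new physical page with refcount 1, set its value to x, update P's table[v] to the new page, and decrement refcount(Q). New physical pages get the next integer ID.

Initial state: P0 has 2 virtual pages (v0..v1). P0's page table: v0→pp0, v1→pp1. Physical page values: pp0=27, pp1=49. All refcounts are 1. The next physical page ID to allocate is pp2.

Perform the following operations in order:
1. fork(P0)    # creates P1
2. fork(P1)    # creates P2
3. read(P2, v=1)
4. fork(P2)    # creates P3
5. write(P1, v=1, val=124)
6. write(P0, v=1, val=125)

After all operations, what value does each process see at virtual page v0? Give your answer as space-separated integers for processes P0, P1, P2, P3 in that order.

Op 1: fork(P0) -> P1. 2 ppages; refcounts: pp0:2 pp1:2
Op 2: fork(P1) -> P2. 2 ppages; refcounts: pp0:3 pp1:3
Op 3: read(P2, v1) -> 49. No state change.
Op 4: fork(P2) -> P3. 2 ppages; refcounts: pp0:4 pp1:4
Op 5: write(P1, v1, 124). refcount(pp1)=4>1 -> COPY to pp2. 3 ppages; refcounts: pp0:4 pp1:3 pp2:1
Op 6: write(P0, v1, 125). refcount(pp1)=3>1 -> COPY to pp3. 4 ppages; refcounts: pp0:4 pp1:2 pp2:1 pp3:1
P0: v0 -> pp0 = 27
P1: v0 -> pp0 = 27
P2: v0 -> pp0 = 27
P3: v0 -> pp0 = 27

Answer: 27 27 27 27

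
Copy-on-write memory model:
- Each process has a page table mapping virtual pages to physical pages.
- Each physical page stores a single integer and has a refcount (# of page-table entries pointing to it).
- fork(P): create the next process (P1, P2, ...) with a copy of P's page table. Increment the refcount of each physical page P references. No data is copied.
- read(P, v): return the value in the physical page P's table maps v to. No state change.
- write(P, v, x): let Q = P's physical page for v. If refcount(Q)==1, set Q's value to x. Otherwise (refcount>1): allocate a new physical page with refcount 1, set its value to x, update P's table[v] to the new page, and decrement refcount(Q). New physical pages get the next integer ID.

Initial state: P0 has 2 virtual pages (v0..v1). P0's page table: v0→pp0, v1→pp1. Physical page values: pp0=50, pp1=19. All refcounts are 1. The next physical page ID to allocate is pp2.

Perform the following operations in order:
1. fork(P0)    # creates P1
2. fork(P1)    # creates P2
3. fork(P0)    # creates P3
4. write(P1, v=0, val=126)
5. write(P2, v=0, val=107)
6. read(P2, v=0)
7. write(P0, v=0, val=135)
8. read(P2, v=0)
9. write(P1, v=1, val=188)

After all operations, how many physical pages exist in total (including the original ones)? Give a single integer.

Answer: 6

Derivation:
Op 1: fork(P0) -> P1. 2 ppages; refcounts: pp0:2 pp1:2
Op 2: fork(P1) -> P2. 2 ppages; refcounts: pp0:3 pp1:3
Op 3: fork(P0) -> P3. 2 ppages; refcounts: pp0:4 pp1:4
Op 4: write(P1, v0, 126). refcount(pp0)=4>1 -> COPY to pp2. 3 ppages; refcounts: pp0:3 pp1:4 pp2:1
Op 5: write(P2, v0, 107). refcount(pp0)=3>1 -> COPY to pp3. 4 ppages; refcounts: pp0:2 pp1:4 pp2:1 pp3:1
Op 6: read(P2, v0) -> 107. No state change.
Op 7: write(P0, v0, 135). refcount(pp0)=2>1 -> COPY to pp4. 5 ppages; refcounts: pp0:1 pp1:4 pp2:1 pp3:1 pp4:1
Op 8: read(P2, v0) -> 107. No state change.
Op 9: write(P1, v1, 188). refcount(pp1)=4>1 -> COPY to pp5. 6 ppages; refcounts: pp0:1 pp1:3 pp2:1 pp3:1 pp4:1 pp5:1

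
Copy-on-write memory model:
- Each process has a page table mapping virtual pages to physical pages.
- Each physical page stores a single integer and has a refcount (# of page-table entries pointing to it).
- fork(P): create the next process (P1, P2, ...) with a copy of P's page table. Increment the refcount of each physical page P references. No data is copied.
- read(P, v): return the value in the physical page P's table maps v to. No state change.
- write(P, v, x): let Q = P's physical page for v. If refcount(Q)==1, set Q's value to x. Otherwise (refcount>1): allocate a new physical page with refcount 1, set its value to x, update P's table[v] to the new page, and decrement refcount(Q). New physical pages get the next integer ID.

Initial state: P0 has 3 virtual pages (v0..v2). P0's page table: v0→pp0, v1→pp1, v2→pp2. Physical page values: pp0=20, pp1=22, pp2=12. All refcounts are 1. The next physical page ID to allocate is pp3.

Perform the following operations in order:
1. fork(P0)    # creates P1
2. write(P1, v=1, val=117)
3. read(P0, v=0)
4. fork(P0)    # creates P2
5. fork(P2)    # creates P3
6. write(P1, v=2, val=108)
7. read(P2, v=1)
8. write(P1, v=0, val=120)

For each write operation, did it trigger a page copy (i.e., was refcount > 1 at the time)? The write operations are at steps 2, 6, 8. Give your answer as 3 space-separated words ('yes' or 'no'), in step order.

Op 1: fork(P0) -> P1. 3 ppages; refcounts: pp0:2 pp1:2 pp2:2
Op 2: write(P1, v1, 117). refcount(pp1)=2>1 -> COPY to pp3. 4 ppages; refcounts: pp0:2 pp1:1 pp2:2 pp3:1
Op 3: read(P0, v0) -> 20. No state change.
Op 4: fork(P0) -> P2. 4 ppages; refcounts: pp0:3 pp1:2 pp2:3 pp3:1
Op 5: fork(P2) -> P3. 4 ppages; refcounts: pp0:4 pp1:3 pp2:4 pp3:1
Op 6: write(P1, v2, 108). refcount(pp2)=4>1 -> COPY to pp4. 5 ppages; refcounts: pp0:4 pp1:3 pp2:3 pp3:1 pp4:1
Op 7: read(P2, v1) -> 22. No state change.
Op 8: write(P1, v0, 120). refcount(pp0)=4>1 -> COPY to pp5. 6 ppages; refcounts: pp0:3 pp1:3 pp2:3 pp3:1 pp4:1 pp5:1

yes yes yes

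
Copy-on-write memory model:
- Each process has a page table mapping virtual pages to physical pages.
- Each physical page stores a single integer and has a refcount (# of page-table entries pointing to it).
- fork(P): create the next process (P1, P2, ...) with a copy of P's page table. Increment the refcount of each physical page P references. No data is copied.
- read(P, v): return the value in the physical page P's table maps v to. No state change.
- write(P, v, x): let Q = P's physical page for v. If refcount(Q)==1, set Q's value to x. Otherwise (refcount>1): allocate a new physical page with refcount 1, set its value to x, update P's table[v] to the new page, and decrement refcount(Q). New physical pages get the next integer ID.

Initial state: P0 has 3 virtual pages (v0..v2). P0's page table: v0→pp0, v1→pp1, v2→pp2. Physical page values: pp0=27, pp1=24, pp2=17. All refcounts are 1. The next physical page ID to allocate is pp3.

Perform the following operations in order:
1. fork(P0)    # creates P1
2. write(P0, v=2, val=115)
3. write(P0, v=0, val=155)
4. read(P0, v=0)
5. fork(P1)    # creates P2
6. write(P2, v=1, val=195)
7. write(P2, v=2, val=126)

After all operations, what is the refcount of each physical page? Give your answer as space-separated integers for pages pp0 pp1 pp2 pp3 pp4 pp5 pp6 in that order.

Answer: 2 2 1 1 1 1 1

Derivation:
Op 1: fork(P0) -> P1. 3 ppages; refcounts: pp0:2 pp1:2 pp2:2
Op 2: write(P0, v2, 115). refcount(pp2)=2>1 -> COPY to pp3. 4 ppages; refcounts: pp0:2 pp1:2 pp2:1 pp3:1
Op 3: write(P0, v0, 155). refcount(pp0)=2>1 -> COPY to pp4. 5 ppages; refcounts: pp0:1 pp1:2 pp2:1 pp3:1 pp4:1
Op 4: read(P0, v0) -> 155. No state change.
Op 5: fork(P1) -> P2. 5 ppages; refcounts: pp0:2 pp1:3 pp2:2 pp3:1 pp4:1
Op 6: write(P2, v1, 195). refcount(pp1)=3>1 -> COPY to pp5. 6 ppages; refcounts: pp0:2 pp1:2 pp2:2 pp3:1 pp4:1 pp5:1
Op 7: write(P2, v2, 126). refcount(pp2)=2>1 -> COPY to pp6. 7 ppages; refcounts: pp0:2 pp1:2 pp2:1 pp3:1 pp4:1 pp5:1 pp6:1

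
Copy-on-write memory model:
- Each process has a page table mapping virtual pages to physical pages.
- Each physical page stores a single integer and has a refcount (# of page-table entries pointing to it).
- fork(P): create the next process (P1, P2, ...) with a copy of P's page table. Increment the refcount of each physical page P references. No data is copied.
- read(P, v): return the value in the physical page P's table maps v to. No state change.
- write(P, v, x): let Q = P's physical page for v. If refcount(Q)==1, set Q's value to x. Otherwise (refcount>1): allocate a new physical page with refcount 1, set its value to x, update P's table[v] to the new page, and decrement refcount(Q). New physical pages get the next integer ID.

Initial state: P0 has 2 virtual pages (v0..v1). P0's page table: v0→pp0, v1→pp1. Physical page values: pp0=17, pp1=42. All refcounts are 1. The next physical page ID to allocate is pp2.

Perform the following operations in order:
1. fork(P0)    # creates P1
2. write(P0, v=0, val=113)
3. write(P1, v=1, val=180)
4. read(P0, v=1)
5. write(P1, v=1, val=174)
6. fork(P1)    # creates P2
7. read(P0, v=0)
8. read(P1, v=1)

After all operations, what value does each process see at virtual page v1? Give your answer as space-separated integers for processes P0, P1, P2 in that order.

Op 1: fork(P0) -> P1. 2 ppages; refcounts: pp0:2 pp1:2
Op 2: write(P0, v0, 113). refcount(pp0)=2>1 -> COPY to pp2. 3 ppages; refcounts: pp0:1 pp1:2 pp2:1
Op 3: write(P1, v1, 180). refcount(pp1)=2>1 -> COPY to pp3. 4 ppages; refcounts: pp0:1 pp1:1 pp2:1 pp3:1
Op 4: read(P0, v1) -> 42. No state change.
Op 5: write(P1, v1, 174). refcount(pp3)=1 -> write in place. 4 ppages; refcounts: pp0:1 pp1:1 pp2:1 pp3:1
Op 6: fork(P1) -> P2. 4 ppages; refcounts: pp0:2 pp1:1 pp2:1 pp3:2
Op 7: read(P0, v0) -> 113. No state change.
Op 8: read(P1, v1) -> 174. No state change.
P0: v1 -> pp1 = 42
P1: v1 -> pp3 = 174
P2: v1 -> pp3 = 174

Answer: 42 174 174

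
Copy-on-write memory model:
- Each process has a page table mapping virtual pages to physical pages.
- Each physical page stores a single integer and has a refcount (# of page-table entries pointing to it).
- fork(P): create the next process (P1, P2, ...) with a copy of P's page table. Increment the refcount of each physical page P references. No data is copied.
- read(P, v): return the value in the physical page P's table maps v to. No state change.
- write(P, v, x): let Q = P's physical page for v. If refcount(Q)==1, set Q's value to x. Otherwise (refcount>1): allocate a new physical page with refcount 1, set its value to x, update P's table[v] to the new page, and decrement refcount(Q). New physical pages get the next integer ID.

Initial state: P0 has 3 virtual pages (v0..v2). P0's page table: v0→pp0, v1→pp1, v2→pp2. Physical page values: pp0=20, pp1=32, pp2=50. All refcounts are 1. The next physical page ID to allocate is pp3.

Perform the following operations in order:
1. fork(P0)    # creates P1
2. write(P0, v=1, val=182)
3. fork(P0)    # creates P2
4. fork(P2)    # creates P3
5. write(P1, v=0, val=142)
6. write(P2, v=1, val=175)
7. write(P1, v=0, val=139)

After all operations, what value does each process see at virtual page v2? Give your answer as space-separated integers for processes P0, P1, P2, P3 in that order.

Op 1: fork(P0) -> P1. 3 ppages; refcounts: pp0:2 pp1:2 pp2:2
Op 2: write(P0, v1, 182). refcount(pp1)=2>1 -> COPY to pp3. 4 ppages; refcounts: pp0:2 pp1:1 pp2:2 pp3:1
Op 3: fork(P0) -> P2. 4 ppages; refcounts: pp0:3 pp1:1 pp2:3 pp3:2
Op 4: fork(P2) -> P3. 4 ppages; refcounts: pp0:4 pp1:1 pp2:4 pp3:3
Op 5: write(P1, v0, 142). refcount(pp0)=4>1 -> COPY to pp4. 5 ppages; refcounts: pp0:3 pp1:1 pp2:4 pp3:3 pp4:1
Op 6: write(P2, v1, 175). refcount(pp3)=3>1 -> COPY to pp5. 6 ppages; refcounts: pp0:3 pp1:1 pp2:4 pp3:2 pp4:1 pp5:1
Op 7: write(P1, v0, 139). refcount(pp4)=1 -> write in place. 6 ppages; refcounts: pp0:3 pp1:1 pp2:4 pp3:2 pp4:1 pp5:1
P0: v2 -> pp2 = 50
P1: v2 -> pp2 = 50
P2: v2 -> pp2 = 50
P3: v2 -> pp2 = 50

Answer: 50 50 50 50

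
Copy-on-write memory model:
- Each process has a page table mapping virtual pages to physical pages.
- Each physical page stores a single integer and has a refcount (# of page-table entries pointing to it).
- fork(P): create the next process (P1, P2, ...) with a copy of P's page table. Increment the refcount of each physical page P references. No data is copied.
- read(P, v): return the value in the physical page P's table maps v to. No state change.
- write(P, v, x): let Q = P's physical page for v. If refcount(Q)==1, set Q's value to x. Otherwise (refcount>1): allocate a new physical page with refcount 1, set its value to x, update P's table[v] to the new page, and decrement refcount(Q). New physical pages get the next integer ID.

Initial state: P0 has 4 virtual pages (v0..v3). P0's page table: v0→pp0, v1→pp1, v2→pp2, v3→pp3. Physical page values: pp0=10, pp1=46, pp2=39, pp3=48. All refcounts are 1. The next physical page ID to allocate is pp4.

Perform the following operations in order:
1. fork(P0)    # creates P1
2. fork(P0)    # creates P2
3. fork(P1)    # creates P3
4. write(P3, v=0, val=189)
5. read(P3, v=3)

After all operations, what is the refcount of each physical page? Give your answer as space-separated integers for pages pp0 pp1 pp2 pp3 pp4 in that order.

Op 1: fork(P0) -> P1. 4 ppages; refcounts: pp0:2 pp1:2 pp2:2 pp3:2
Op 2: fork(P0) -> P2. 4 ppages; refcounts: pp0:3 pp1:3 pp2:3 pp3:3
Op 3: fork(P1) -> P3. 4 ppages; refcounts: pp0:4 pp1:4 pp2:4 pp3:4
Op 4: write(P3, v0, 189). refcount(pp0)=4>1 -> COPY to pp4. 5 ppages; refcounts: pp0:3 pp1:4 pp2:4 pp3:4 pp4:1
Op 5: read(P3, v3) -> 48. No state change.

Answer: 3 4 4 4 1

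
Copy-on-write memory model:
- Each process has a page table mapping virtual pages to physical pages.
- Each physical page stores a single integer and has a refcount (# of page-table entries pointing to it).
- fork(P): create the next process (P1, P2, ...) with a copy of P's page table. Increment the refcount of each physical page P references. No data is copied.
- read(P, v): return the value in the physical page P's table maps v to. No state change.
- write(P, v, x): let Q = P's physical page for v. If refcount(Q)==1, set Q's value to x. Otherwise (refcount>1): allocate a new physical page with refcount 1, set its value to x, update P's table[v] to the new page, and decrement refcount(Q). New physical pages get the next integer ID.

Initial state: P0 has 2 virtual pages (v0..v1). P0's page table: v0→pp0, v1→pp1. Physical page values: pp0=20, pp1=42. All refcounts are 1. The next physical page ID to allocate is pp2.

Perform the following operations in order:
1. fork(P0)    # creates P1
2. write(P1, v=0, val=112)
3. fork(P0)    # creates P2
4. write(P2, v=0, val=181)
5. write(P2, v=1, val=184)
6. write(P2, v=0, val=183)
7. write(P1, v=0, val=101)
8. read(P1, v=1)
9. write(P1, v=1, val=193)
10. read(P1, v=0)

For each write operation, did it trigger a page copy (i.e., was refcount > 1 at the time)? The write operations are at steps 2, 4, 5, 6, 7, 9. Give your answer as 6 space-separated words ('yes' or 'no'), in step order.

Op 1: fork(P0) -> P1. 2 ppages; refcounts: pp0:2 pp1:2
Op 2: write(P1, v0, 112). refcount(pp0)=2>1 -> COPY to pp2. 3 ppages; refcounts: pp0:1 pp1:2 pp2:1
Op 3: fork(P0) -> P2. 3 ppages; refcounts: pp0:2 pp1:3 pp2:1
Op 4: write(P2, v0, 181). refcount(pp0)=2>1 -> COPY to pp3. 4 ppages; refcounts: pp0:1 pp1:3 pp2:1 pp3:1
Op 5: write(P2, v1, 184). refcount(pp1)=3>1 -> COPY to pp4. 5 ppages; refcounts: pp0:1 pp1:2 pp2:1 pp3:1 pp4:1
Op 6: write(P2, v0, 183). refcount(pp3)=1 -> write in place. 5 ppages; refcounts: pp0:1 pp1:2 pp2:1 pp3:1 pp4:1
Op 7: write(P1, v0, 101). refcount(pp2)=1 -> write in place. 5 ppages; refcounts: pp0:1 pp1:2 pp2:1 pp3:1 pp4:1
Op 8: read(P1, v1) -> 42. No state change.
Op 9: write(P1, v1, 193). refcount(pp1)=2>1 -> COPY to pp5. 6 ppages; refcounts: pp0:1 pp1:1 pp2:1 pp3:1 pp4:1 pp5:1
Op 10: read(P1, v0) -> 101. No state change.

yes yes yes no no yes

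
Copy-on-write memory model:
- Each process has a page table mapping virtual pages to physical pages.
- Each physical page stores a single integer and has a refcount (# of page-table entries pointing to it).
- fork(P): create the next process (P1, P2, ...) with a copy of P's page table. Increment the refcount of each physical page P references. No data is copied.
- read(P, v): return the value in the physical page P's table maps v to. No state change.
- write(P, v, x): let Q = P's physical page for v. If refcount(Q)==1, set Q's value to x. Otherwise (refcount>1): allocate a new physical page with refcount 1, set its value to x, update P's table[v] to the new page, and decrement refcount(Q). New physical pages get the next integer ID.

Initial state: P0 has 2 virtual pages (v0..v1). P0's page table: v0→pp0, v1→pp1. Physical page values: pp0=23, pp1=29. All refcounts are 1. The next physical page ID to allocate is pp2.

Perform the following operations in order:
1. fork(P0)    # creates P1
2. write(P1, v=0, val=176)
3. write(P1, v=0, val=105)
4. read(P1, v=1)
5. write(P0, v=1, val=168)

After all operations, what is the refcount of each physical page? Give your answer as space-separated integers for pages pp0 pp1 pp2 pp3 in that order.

Answer: 1 1 1 1

Derivation:
Op 1: fork(P0) -> P1. 2 ppages; refcounts: pp0:2 pp1:2
Op 2: write(P1, v0, 176). refcount(pp0)=2>1 -> COPY to pp2. 3 ppages; refcounts: pp0:1 pp1:2 pp2:1
Op 3: write(P1, v0, 105). refcount(pp2)=1 -> write in place. 3 ppages; refcounts: pp0:1 pp1:2 pp2:1
Op 4: read(P1, v1) -> 29. No state change.
Op 5: write(P0, v1, 168). refcount(pp1)=2>1 -> COPY to pp3. 4 ppages; refcounts: pp0:1 pp1:1 pp2:1 pp3:1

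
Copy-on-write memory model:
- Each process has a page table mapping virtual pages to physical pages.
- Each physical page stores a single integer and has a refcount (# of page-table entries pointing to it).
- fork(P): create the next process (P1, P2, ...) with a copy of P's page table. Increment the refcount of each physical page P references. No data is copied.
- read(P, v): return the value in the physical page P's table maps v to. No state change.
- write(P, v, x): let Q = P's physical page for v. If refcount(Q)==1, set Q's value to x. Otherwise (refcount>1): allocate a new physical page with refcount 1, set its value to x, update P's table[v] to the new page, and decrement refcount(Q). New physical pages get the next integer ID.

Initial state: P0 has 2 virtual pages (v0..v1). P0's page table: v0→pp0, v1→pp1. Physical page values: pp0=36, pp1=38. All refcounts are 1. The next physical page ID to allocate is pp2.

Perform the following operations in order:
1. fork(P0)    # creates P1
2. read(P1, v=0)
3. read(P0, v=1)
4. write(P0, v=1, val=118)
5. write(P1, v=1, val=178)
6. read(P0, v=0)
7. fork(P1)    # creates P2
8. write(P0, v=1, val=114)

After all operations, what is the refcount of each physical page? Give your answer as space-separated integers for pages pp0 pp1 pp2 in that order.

Answer: 3 2 1

Derivation:
Op 1: fork(P0) -> P1. 2 ppages; refcounts: pp0:2 pp1:2
Op 2: read(P1, v0) -> 36. No state change.
Op 3: read(P0, v1) -> 38. No state change.
Op 4: write(P0, v1, 118). refcount(pp1)=2>1 -> COPY to pp2. 3 ppages; refcounts: pp0:2 pp1:1 pp2:1
Op 5: write(P1, v1, 178). refcount(pp1)=1 -> write in place. 3 ppages; refcounts: pp0:2 pp1:1 pp2:1
Op 6: read(P0, v0) -> 36. No state change.
Op 7: fork(P1) -> P2. 3 ppages; refcounts: pp0:3 pp1:2 pp2:1
Op 8: write(P0, v1, 114). refcount(pp2)=1 -> write in place. 3 ppages; refcounts: pp0:3 pp1:2 pp2:1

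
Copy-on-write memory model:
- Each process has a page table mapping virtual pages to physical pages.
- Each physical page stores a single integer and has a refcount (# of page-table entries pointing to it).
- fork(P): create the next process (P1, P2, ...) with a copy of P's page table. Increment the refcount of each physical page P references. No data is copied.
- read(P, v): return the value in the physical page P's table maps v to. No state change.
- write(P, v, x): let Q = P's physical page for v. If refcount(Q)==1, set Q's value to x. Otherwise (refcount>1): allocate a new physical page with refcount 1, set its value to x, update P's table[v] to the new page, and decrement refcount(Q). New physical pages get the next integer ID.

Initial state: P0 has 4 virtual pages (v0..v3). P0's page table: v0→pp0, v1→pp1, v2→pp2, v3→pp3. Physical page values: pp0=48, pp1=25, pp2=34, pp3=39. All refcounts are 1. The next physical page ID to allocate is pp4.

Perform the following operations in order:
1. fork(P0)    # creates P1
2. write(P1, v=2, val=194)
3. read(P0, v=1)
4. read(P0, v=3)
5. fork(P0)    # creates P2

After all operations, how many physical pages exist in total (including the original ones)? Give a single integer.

Answer: 5

Derivation:
Op 1: fork(P0) -> P1. 4 ppages; refcounts: pp0:2 pp1:2 pp2:2 pp3:2
Op 2: write(P1, v2, 194). refcount(pp2)=2>1 -> COPY to pp4. 5 ppages; refcounts: pp0:2 pp1:2 pp2:1 pp3:2 pp4:1
Op 3: read(P0, v1) -> 25. No state change.
Op 4: read(P0, v3) -> 39. No state change.
Op 5: fork(P0) -> P2. 5 ppages; refcounts: pp0:3 pp1:3 pp2:2 pp3:3 pp4:1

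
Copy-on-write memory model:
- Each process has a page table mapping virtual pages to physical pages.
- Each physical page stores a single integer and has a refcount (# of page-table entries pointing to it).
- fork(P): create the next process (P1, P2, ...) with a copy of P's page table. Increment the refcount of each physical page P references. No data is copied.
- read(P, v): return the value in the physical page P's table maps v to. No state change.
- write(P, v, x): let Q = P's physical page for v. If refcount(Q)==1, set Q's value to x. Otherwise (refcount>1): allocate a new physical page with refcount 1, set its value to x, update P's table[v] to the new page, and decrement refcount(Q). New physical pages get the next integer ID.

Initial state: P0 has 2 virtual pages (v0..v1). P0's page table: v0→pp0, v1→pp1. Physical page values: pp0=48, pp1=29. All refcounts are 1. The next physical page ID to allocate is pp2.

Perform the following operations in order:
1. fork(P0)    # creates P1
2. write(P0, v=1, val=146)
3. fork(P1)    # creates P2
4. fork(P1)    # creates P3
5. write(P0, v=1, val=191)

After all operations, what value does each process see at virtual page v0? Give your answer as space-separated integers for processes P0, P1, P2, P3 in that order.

Op 1: fork(P0) -> P1. 2 ppages; refcounts: pp0:2 pp1:2
Op 2: write(P0, v1, 146). refcount(pp1)=2>1 -> COPY to pp2. 3 ppages; refcounts: pp0:2 pp1:1 pp2:1
Op 3: fork(P1) -> P2. 3 ppages; refcounts: pp0:3 pp1:2 pp2:1
Op 4: fork(P1) -> P3. 3 ppages; refcounts: pp0:4 pp1:3 pp2:1
Op 5: write(P0, v1, 191). refcount(pp2)=1 -> write in place. 3 ppages; refcounts: pp0:4 pp1:3 pp2:1
P0: v0 -> pp0 = 48
P1: v0 -> pp0 = 48
P2: v0 -> pp0 = 48
P3: v0 -> pp0 = 48

Answer: 48 48 48 48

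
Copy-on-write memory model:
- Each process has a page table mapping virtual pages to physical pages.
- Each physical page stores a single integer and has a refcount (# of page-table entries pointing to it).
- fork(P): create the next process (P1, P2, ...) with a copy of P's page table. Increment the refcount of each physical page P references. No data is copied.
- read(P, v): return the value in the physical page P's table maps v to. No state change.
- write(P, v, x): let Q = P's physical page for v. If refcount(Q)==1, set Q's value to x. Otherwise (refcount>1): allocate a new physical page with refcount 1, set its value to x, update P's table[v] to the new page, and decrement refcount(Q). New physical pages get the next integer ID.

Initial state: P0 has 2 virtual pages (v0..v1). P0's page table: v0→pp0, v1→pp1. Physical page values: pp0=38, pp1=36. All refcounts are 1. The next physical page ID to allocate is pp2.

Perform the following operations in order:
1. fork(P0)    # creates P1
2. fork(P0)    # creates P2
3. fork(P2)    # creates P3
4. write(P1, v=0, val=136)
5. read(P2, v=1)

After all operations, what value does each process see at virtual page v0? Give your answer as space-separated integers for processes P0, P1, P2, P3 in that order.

Op 1: fork(P0) -> P1. 2 ppages; refcounts: pp0:2 pp1:2
Op 2: fork(P0) -> P2. 2 ppages; refcounts: pp0:3 pp1:3
Op 3: fork(P2) -> P3. 2 ppages; refcounts: pp0:4 pp1:4
Op 4: write(P1, v0, 136). refcount(pp0)=4>1 -> COPY to pp2. 3 ppages; refcounts: pp0:3 pp1:4 pp2:1
Op 5: read(P2, v1) -> 36. No state change.
P0: v0 -> pp0 = 38
P1: v0 -> pp2 = 136
P2: v0 -> pp0 = 38
P3: v0 -> pp0 = 38

Answer: 38 136 38 38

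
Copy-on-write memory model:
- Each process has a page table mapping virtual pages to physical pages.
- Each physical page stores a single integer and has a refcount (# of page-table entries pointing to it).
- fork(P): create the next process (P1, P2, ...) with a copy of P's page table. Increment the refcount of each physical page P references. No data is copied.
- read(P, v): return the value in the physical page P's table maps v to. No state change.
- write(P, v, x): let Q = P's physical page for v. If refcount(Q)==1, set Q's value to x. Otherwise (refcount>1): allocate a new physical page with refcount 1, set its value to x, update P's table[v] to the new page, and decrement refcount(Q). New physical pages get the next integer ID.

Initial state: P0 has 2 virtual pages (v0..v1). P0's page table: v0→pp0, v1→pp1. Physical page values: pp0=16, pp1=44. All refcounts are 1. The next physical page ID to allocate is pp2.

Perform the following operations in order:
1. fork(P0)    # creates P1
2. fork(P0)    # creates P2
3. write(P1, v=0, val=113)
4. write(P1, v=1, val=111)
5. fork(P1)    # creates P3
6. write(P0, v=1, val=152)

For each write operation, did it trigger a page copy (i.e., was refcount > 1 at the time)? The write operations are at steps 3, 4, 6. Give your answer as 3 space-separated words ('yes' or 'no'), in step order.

Op 1: fork(P0) -> P1. 2 ppages; refcounts: pp0:2 pp1:2
Op 2: fork(P0) -> P2. 2 ppages; refcounts: pp0:3 pp1:3
Op 3: write(P1, v0, 113). refcount(pp0)=3>1 -> COPY to pp2. 3 ppages; refcounts: pp0:2 pp1:3 pp2:1
Op 4: write(P1, v1, 111). refcount(pp1)=3>1 -> COPY to pp3. 4 ppages; refcounts: pp0:2 pp1:2 pp2:1 pp3:1
Op 5: fork(P1) -> P3. 4 ppages; refcounts: pp0:2 pp1:2 pp2:2 pp3:2
Op 6: write(P0, v1, 152). refcount(pp1)=2>1 -> COPY to pp4. 5 ppages; refcounts: pp0:2 pp1:1 pp2:2 pp3:2 pp4:1

yes yes yes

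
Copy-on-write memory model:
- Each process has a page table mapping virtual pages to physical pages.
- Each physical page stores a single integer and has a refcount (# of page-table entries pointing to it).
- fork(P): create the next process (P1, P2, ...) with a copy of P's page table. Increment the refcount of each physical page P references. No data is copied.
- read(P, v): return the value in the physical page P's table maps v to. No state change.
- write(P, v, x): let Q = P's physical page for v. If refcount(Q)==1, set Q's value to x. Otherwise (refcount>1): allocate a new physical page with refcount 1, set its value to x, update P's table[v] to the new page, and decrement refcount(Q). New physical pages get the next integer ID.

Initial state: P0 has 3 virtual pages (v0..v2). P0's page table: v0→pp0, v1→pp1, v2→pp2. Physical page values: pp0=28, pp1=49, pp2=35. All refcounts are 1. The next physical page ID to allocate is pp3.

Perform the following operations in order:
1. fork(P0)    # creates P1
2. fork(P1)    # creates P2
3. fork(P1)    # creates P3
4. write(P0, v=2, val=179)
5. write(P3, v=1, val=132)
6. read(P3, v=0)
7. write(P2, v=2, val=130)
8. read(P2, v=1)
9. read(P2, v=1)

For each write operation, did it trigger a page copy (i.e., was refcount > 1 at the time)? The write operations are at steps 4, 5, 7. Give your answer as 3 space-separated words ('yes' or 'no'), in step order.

Op 1: fork(P0) -> P1. 3 ppages; refcounts: pp0:2 pp1:2 pp2:2
Op 2: fork(P1) -> P2. 3 ppages; refcounts: pp0:3 pp1:3 pp2:3
Op 3: fork(P1) -> P3. 3 ppages; refcounts: pp0:4 pp1:4 pp2:4
Op 4: write(P0, v2, 179). refcount(pp2)=4>1 -> COPY to pp3. 4 ppages; refcounts: pp0:4 pp1:4 pp2:3 pp3:1
Op 5: write(P3, v1, 132). refcount(pp1)=4>1 -> COPY to pp4. 5 ppages; refcounts: pp0:4 pp1:3 pp2:3 pp3:1 pp4:1
Op 6: read(P3, v0) -> 28. No state change.
Op 7: write(P2, v2, 130). refcount(pp2)=3>1 -> COPY to pp5. 6 ppages; refcounts: pp0:4 pp1:3 pp2:2 pp3:1 pp4:1 pp5:1
Op 8: read(P2, v1) -> 49. No state change.
Op 9: read(P2, v1) -> 49. No state change.

yes yes yes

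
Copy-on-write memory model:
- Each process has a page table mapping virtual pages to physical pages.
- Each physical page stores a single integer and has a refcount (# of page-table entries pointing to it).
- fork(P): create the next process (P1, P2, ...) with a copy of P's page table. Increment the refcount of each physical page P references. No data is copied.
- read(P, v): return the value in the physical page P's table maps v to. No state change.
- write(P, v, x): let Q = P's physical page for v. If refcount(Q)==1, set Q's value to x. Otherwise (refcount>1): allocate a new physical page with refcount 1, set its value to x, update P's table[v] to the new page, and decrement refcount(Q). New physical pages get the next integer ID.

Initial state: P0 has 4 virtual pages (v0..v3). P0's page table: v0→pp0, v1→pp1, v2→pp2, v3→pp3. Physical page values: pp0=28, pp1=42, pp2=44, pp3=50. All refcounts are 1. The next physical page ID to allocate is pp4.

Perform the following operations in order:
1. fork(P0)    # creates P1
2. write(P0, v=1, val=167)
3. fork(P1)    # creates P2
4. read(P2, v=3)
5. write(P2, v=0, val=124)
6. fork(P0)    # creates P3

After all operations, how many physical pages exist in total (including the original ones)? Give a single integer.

Answer: 6

Derivation:
Op 1: fork(P0) -> P1. 4 ppages; refcounts: pp0:2 pp1:2 pp2:2 pp3:2
Op 2: write(P0, v1, 167). refcount(pp1)=2>1 -> COPY to pp4. 5 ppages; refcounts: pp0:2 pp1:1 pp2:2 pp3:2 pp4:1
Op 3: fork(P1) -> P2. 5 ppages; refcounts: pp0:3 pp1:2 pp2:3 pp3:3 pp4:1
Op 4: read(P2, v3) -> 50. No state change.
Op 5: write(P2, v0, 124). refcount(pp0)=3>1 -> COPY to pp5. 6 ppages; refcounts: pp0:2 pp1:2 pp2:3 pp3:3 pp4:1 pp5:1
Op 6: fork(P0) -> P3. 6 ppages; refcounts: pp0:3 pp1:2 pp2:4 pp3:4 pp4:2 pp5:1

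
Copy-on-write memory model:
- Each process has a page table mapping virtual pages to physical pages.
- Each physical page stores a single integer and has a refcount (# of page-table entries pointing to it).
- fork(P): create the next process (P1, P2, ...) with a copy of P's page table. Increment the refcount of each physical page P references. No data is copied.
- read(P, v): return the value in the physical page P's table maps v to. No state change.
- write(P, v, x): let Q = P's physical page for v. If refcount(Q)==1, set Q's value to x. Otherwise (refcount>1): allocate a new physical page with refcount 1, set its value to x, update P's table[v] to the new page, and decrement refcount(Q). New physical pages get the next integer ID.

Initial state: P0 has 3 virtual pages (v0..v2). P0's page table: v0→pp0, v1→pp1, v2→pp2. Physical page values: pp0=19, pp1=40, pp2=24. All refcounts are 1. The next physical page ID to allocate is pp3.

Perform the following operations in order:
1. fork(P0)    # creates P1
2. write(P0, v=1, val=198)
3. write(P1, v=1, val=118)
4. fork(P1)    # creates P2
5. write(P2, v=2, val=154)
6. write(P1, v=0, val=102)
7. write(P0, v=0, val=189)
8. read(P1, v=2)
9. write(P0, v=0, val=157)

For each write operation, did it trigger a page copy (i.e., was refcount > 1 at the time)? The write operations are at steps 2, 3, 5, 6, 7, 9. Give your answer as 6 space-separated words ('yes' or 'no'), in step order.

Op 1: fork(P0) -> P1. 3 ppages; refcounts: pp0:2 pp1:2 pp2:2
Op 2: write(P0, v1, 198). refcount(pp1)=2>1 -> COPY to pp3. 4 ppages; refcounts: pp0:2 pp1:1 pp2:2 pp3:1
Op 3: write(P1, v1, 118). refcount(pp1)=1 -> write in place. 4 ppages; refcounts: pp0:2 pp1:1 pp2:2 pp3:1
Op 4: fork(P1) -> P2. 4 ppages; refcounts: pp0:3 pp1:2 pp2:3 pp3:1
Op 5: write(P2, v2, 154). refcount(pp2)=3>1 -> COPY to pp4. 5 ppages; refcounts: pp0:3 pp1:2 pp2:2 pp3:1 pp4:1
Op 6: write(P1, v0, 102). refcount(pp0)=3>1 -> COPY to pp5. 6 ppages; refcounts: pp0:2 pp1:2 pp2:2 pp3:1 pp4:1 pp5:1
Op 7: write(P0, v0, 189). refcount(pp0)=2>1 -> COPY to pp6. 7 ppages; refcounts: pp0:1 pp1:2 pp2:2 pp3:1 pp4:1 pp5:1 pp6:1
Op 8: read(P1, v2) -> 24. No state change.
Op 9: write(P0, v0, 157). refcount(pp6)=1 -> write in place. 7 ppages; refcounts: pp0:1 pp1:2 pp2:2 pp3:1 pp4:1 pp5:1 pp6:1

yes no yes yes yes no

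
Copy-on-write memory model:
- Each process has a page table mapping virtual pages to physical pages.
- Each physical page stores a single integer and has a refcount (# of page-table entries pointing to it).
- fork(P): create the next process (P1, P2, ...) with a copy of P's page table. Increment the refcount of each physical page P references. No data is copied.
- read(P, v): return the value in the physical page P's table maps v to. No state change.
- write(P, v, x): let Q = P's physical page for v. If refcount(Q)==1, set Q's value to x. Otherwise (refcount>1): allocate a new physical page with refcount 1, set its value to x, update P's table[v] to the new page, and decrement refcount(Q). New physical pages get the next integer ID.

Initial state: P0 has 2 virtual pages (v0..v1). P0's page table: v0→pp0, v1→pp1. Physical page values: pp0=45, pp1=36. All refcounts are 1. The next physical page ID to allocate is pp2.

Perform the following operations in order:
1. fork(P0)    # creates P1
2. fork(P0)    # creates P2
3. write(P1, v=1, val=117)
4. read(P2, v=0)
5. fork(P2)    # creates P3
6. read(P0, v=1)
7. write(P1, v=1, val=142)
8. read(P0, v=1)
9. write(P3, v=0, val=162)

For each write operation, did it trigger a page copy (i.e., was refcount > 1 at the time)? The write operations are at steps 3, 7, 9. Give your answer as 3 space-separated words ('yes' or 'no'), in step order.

Op 1: fork(P0) -> P1. 2 ppages; refcounts: pp0:2 pp1:2
Op 2: fork(P0) -> P2. 2 ppages; refcounts: pp0:3 pp1:3
Op 3: write(P1, v1, 117). refcount(pp1)=3>1 -> COPY to pp2. 3 ppages; refcounts: pp0:3 pp1:2 pp2:1
Op 4: read(P2, v0) -> 45. No state change.
Op 5: fork(P2) -> P3. 3 ppages; refcounts: pp0:4 pp1:3 pp2:1
Op 6: read(P0, v1) -> 36. No state change.
Op 7: write(P1, v1, 142). refcount(pp2)=1 -> write in place. 3 ppages; refcounts: pp0:4 pp1:3 pp2:1
Op 8: read(P0, v1) -> 36. No state change.
Op 9: write(P3, v0, 162). refcount(pp0)=4>1 -> COPY to pp3. 4 ppages; refcounts: pp0:3 pp1:3 pp2:1 pp3:1

yes no yes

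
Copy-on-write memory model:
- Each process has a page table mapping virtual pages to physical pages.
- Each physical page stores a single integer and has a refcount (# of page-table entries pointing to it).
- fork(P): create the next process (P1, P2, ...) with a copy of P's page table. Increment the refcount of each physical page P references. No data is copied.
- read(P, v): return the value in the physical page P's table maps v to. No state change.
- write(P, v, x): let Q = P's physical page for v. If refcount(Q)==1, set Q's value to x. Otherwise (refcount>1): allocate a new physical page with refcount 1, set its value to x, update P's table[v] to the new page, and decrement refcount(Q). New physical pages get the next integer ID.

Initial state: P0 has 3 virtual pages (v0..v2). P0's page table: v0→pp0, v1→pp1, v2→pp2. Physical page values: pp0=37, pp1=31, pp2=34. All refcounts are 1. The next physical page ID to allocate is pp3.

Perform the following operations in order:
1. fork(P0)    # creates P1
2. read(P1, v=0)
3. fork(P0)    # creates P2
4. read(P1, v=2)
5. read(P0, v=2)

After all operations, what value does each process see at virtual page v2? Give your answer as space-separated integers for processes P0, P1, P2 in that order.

Op 1: fork(P0) -> P1. 3 ppages; refcounts: pp0:2 pp1:2 pp2:2
Op 2: read(P1, v0) -> 37. No state change.
Op 3: fork(P0) -> P2. 3 ppages; refcounts: pp0:3 pp1:3 pp2:3
Op 4: read(P1, v2) -> 34. No state change.
Op 5: read(P0, v2) -> 34. No state change.
P0: v2 -> pp2 = 34
P1: v2 -> pp2 = 34
P2: v2 -> pp2 = 34

Answer: 34 34 34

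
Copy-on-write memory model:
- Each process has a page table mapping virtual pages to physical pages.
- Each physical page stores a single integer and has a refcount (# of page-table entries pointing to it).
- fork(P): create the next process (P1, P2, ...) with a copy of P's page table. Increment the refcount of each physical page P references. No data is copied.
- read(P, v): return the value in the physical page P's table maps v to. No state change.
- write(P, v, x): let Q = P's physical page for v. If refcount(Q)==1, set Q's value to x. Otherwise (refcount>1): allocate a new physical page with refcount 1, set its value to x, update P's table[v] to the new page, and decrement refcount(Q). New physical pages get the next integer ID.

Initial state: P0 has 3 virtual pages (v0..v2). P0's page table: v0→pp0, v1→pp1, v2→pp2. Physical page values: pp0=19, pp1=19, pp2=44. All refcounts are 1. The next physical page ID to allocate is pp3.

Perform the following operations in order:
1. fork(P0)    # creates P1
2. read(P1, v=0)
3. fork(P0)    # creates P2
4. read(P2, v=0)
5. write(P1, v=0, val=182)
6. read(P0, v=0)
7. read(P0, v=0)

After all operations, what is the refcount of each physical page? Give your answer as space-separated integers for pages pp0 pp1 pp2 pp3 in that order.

Answer: 2 3 3 1

Derivation:
Op 1: fork(P0) -> P1. 3 ppages; refcounts: pp0:2 pp1:2 pp2:2
Op 2: read(P1, v0) -> 19. No state change.
Op 3: fork(P0) -> P2. 3 ppages; refcounts: pp0:3 pp1:3 pp2:3
Op 4: read(P2, v0) -> 19. No state change.
Op 5: write(P1, v0, 182). refcount(pp0)=3>1 -> COPY to pp3. 4 ppages; refcounts: pp0:2 pp1:3 pp2:3 pp3:1
Op 6: read(P0, v0) -> 19. No state change.
Op 7: read(P0, v0) -> 19. No state change.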